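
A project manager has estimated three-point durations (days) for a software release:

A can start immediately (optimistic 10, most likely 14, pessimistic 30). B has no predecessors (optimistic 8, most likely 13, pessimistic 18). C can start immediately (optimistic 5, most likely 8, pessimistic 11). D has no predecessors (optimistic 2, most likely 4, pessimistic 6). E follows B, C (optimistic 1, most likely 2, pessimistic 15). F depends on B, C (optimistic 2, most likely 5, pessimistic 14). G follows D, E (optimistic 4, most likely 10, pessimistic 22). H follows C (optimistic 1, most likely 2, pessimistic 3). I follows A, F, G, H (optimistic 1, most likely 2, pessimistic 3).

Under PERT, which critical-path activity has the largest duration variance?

G

te_A = (10 + 4·14 + 30)/6 = 96/6 = 16; σ²_A = ((30−10)/6)² = 11.111
te_B = (8 + 4·13 + 18)/6 = 78/6 = 13; σ²_B = ((18−8)/6)² = 2.778
te_C = (5 + 4·8 + 11)/6 = 48/6 = 8; σ²_C = ((11−5)/6)² = 1.000
te_D = (2 + 4·4 + 6)/6 = 24/6 = 4; σ²_D = ((6−2)/6)² = 0.444
te_E = (1 + 4·2 + 15)/6 = 24/6 = 4; σ²_E = ((15−1)/6)² = 5.444
te_F = (2 + 4·5 + 14)/6 = 36/6 = 6; σ²_F = ((14−2)/6)² = 4.000
te_G = (4 + 4·10 + 22)/6 = 66/6 = 11; σ²_G = ((22−4)/6)² = 9.000
te_H = (1 + 4·2 + 3)/6 = 12/6 = 2; σ²_H = ((3−1)/6)² = 0.111
te_I = (1 + 4·2 + 3)/6 = 12/6 = 2; σ²_I = ((3−1)/6)² = 0.111

Forward pass:
ES_A = 0; EF_A = 16
ES_B = 0; EF_B = 13
ES_C = 0; EF_C = 8
ES_D = 0; EF_D = 4
ES_E = max(EF_B=13, EF_C=8) = 13; EF_E = 13+4 = 17
ES_F = max(EF_B=13, EF_C=8) = 13; EF_F = 13+6 = 19
ES_G = max(EF_D=4, EF_E=17) = 17; EF_G = 17+11 = 28
ES_H = 8; EF_H = 8+2 = 10
ES_I = max(EF_A=16, EF_F=19, EF_G=28, EF_H=10) = 28; EF_I = 28+2 = 30
Expected project duration μ = 30 days. Critical path: B → E → G → I.

Variances on critical path: σ²_B=2.778, σ²_E=5.444, σ²_G=9.000, σ²_I=0.111.
Largest is σ²_G = 9.000.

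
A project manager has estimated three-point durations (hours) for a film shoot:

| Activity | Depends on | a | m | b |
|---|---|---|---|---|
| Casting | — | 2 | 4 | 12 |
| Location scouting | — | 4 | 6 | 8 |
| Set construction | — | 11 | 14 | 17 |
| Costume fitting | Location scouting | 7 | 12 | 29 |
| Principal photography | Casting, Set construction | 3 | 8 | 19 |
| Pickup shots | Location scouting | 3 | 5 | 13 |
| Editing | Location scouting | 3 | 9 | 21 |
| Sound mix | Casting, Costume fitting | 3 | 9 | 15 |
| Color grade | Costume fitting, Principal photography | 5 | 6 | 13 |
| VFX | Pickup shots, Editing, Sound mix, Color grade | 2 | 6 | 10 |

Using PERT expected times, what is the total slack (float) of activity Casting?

te_Casting = (2 + 4·4 + 12)/6 = 30/6 = 5
te_Location scouting = (4 + 4·6 + 8)/6 = 36/6 = 6
te_Set construction = (11 + 4·14 + 17)/6 = 84/6 = 14
te_Costume fitting = (7 + 4·12 + 29)/6 = 84/6 = 14
te_Principal photography = (3 + 4·8 + 19)/6 = 54/6 = 9
te_Pickup shots = (3 + 4·5 + 13)/6 = 36/6 = 6
te_Editing = (3 + 4·9 + 21)/6 = 60/6 = 10
te_Sound mix = (3 + 4·9 + 15)/6 = 54/6 = 9
te_Color grade = (5 + 4·6 + 13)/6 = 42/6 = 7
te_VFX = (2 + 4·6 + 10)/6 = 36/6 = 6

Forward pass:
ES_Casting = 0; EF_Casting = 5
ES_Location scouting = 0; EF_Location scouting = 6
ES_Set construction = 0; EF_Set construction = 14
ES_Costume fitting = 6; EF_Costume fitting = 6+14 = 20
ES_Principal photography = max(EF_Casting=5, EF_Set construction=14) = 14; EF_Principal photography = 14+9 = 23
ES_Pickup shots = 6; EF_Pickup shots = 6+6 = 12
ES_Editing = 6; EF_Editing = 6+10 = 16
ES_Sound mix = max(EF_Casting=5, EF_Costume fitting=20) = 20; EF_Sound mix = 20+9 = 29
ES_Color grade = max(EF_Costume fitting=20, EF_Principal photography=23) = 23; EF_Color grade = 23+7 = 30
ES_VFX = max(EF_Pickup shots=12, EF_Editing=16, EF_Sound mix=29, EF_Color grade=30) = 30; EF_VFX = 30+6 = 36
Expected project duration μ = 36 hours. Critical path: Set construction → Principal photography → Color grade → VFX.

Backward pass:
LF_VFX = 36; LS_VFX = 36−6 = 30
LF_Color grade = LS_VFX = 30; LS_Color grade = 30−7 = 23
LF_Sound mix = LS_VFX = 30; LS_Sound mix = 30−9 = 21
LF_Editing = LS_VFX = 30; LS_Editing = 30−10 = 20
LF_Pickup shots = LS_VFX = 30; LS_Pickup shots = 30−6 = 24
LF_Principal photography = LS_Color grade = 23; LS_Principal photography = 23−9 = 14
LF_Costume fitting = min(LS_Sound mix=21, LS_Color grade=23) = 21; LS_Costume fitting = 21−14 = 7
LF_Set construction = LS_Principal photography = 14; LS_Set construction = 14−14 = 0
LF_Location scouting = min(LS_Costume fitting=7, LS_Pickup shots=24, LS_Editing=20) = 7; LS_Location scouting = 7−6 = 1
LF_Casting = min(LS_Principal photography=14, LS_Sound mix=21) = 14; LS_Casting = 14−5 = 9
Slack_Casting = LS_Casting − ES_Casting = 9 − 0 = 9

9 hours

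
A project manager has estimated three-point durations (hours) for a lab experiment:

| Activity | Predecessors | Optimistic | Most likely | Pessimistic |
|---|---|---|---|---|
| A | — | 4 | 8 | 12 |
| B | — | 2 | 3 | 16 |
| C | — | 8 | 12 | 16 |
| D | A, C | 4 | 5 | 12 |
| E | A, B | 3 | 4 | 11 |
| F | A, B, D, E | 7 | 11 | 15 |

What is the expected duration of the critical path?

29 hours

te_A = (4 + 4·8 + 12)/6 = 48/6 = 8
te_B = (2 + 4·3 + 16)/6 = 30/6 = 5
te_C = (8 + 4·12 + 16)/6 = 72/6 = 12
te_D = (4 + 4·5 + 12)/6 = 36/6 = 6
te_E = (3 + 4·4 + 11)/6 = 30/6 = 5
te_F = (7 + 4·11 + 15)/6 = 66/6 = 11

Forward pass:
ES_A = 0; EF_A = 8
ES_B = 0; EF_B = 5
ES_C = 0; EF_C = 12
ES_D = max(EF_A=8, EF_C=12) = 12; EF_D = 12+6 = 18
ES_E = max(EF_A=8, EF_B=5) = 8; EF_E = 8+5 = 13
ES_F = max(EF_A=8, EF_B=5, EF_D=18, EF_E=13) = 18; EF_F = 18+11 = 29
Expected project duration μ = 29 hours. Critical path: C → D → F.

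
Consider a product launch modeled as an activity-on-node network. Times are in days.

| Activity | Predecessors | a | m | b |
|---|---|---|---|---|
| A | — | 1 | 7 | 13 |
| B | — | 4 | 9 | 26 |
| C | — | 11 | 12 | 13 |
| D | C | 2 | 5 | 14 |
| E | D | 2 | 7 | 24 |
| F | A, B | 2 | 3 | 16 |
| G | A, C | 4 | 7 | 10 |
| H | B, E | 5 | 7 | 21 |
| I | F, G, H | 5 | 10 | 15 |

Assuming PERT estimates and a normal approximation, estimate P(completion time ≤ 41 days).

0.170

te_A = (1 + 4·7 + 13)/6 = 42/6 = 7; σ²_A = ((13−1)/6)² = 4.000
te_B = (4 + 4·9 + 26)/6 = 66/6 = 11; σ²_B = ((26−4)/6)² = 13.444
te_C = (11 + 4·12 + 13)/6 = 72/6 = 12; σ²_C = ((13−11)/6)² = 0.111
te_D = (2 + 4·5 + 14)/6 = 36/6 = 6; σ²_D = ((14−2)/6)² = 4.000
te_E = (2 + 4·7 + 24)/6 = 54/6 = 9; σ²_E = ((24−2)/6)² = 13.444
te_F = (2 + 4·3 + 16)/6 = 30/6 = 5; σ²_F = ((16−2)/6)² = 5.444
te_G = (4 + 4·7 + 10)/6 = 42/6 = 7; σ²_G = ((10−4)/6)² = 1.000
te_H = (5 + 4·7 + 21)/6 = 54/6 = 9; σ²_H = ((21−5)/6)² = 7.111
te_I = (5 + 4·10 + 15)/6 = 60/6 = 10; σ²_I = ((15−5)/6)² = 2.778

Forward pass:
ES_A = 0; EF_A = 7
ES_B = 0; EF_B = 11
ES_C = 0; EF_C = 12
ES_D = 12; EF_D = 12+6 = 18
ES_E = 18; EF_E = 18+9 = 27
ES_F = max(EF_A=7, EF_B=11) = 11; EF_F = 11+5 = 16
ES_G = max(EF_A=7, EF_C=12) = 12; EF_G = 12+7 = 19
ES_H = max(EF_B=11, EF_E=27) = 27; EF_H = 27+9 = 36
ES_I = max(EF_F=16, EF_G=19, EF_H=36) = 36; EF_I = 36+10 = 46
Expected project duration μ = 46 days. Critical path: C → D → E → H → I.

Variance along critical path = 0.111 + 4.000 + 13.444 + 7.111 + 2.778 = 27.444; σ = √27.444 = 5.239 days.
Z = (41 − 46) / 5.239 = -0.954
P(T ≤ 41) = Φ(-0.954) ≈ 0.170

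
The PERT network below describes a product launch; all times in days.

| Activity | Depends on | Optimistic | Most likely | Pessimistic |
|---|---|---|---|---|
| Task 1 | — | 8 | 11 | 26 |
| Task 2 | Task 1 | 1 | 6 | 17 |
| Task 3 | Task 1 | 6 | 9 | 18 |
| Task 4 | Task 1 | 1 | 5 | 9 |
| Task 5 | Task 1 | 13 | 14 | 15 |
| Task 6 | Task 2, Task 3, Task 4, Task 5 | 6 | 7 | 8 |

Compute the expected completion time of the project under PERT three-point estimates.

34 days

te_Task 1 = (8 + 4·11 + 26)/6 = 78/6 = 13
te_Task 2 = (1 + 4·6 + 17)/6 = 42/6 = 7
te_Task 3 = (6 + 4·9 + 18)/6 = 60/6 = 10
te_Task 4 = (1 + 4·5 + 9)/6 = 30/6 = 5
te_Task 5 = (13 + 4·14 + 15)/6 = 84/6 = 14
te_Task 6 = (6 + 4·7 + 8)/6 = 42/6 = 7

Forward pass:
ES_Task 1 = 0; EF_Task 1 = 13
ES_Task 2 = 13; EF_Task 2 = 13+7 = 20
ES_Task 3 = 13; EF_Task 3 = 13+10 = 23
ES_Task 4 = 13; EF_Task 4 = 13+5 = 18
ES_Task 5 = 13; EF_Task 5 = 13+14 = 27
ES_Task 6 = max(EF_Task 2=20, EF_Task 3=23, EF_Task 4=18, EF_Task 5=27) = 27; EF_Task 6 = 27+7 = 34
Expected project duration μ = 34 days. Critical path: Task 1 → Task 5 → Task 6.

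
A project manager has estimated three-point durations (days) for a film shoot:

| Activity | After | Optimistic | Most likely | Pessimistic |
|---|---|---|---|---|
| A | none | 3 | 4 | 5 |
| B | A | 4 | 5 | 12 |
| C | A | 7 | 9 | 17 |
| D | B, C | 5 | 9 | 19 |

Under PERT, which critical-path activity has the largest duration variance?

D

te_A = (3 + 4·4 + 5)/6 = 24/6 = 4; σ²_A = ((5−3)/6)² = 0.111
te_B = (4 + 4·5 + 12)/6 = 36/6 = 6; σ²_B = ((12−4)/6)² = 1.778
te_C = (7 + 4·9 + 17)/6 = 60/6 = 10; σ²_C = ((17−7)/6)² = 2.778
te_D = (5 + 4·9 + 19)/6 = 60/6 = 10; σ²_D = ((19−5)/6)² = 5.444

Forward pass:
ES_A = 0; EF_A = 4
ES_B = 4; EF_B = 4+6 = 10
ES_C = 4; EF_C = 4+10 = 14
ES_D = max(EF_B=10, EF_C=14) = 14; EF_D = 14+10 = 24
Expected project duration μ = 24 days. Critical path: A → C → D.

Variances on critical path: σ²_A=0.111, σ²_C=2.778, σ²_D=5.444.
Largest is σ²_D = 5.444.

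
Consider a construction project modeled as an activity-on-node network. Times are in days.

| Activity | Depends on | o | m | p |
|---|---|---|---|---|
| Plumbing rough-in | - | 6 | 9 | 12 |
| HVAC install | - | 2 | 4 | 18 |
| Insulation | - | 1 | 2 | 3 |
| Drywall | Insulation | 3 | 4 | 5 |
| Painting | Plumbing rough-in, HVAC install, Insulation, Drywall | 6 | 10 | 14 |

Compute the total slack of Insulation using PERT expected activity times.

3 days

te_Plumbing rough-in = (6 + 4·9 + 12)/6 = 54/6 = 9
te_HVAC install = (2 + 4·4 + 18)/6 = 36/6 = 6
te_Insulation = (1 + 4·2 + 3)/6 = 12/6 = 2
te_Drywall = (3 + 4·4 + 5)/6 = 24/6 = 4
te_Painting = (6 + 4·10 + 14)/6 = 60/6 = 10

Forward pass:
ES_Plumbing rough-in = 0; EF_Plumbing rough-in = 9
ES_HVAC install = 0; EF_HVAC install = 6
ES_Insulation = 0; EF_Insulation = 2
ES_Drywall = 2; EF_Drywall = 2+4 = 6
ES_Painting = max(EF_Plumbing rough-in=9, EF_HVAC install=6, EF_Insulation=2, EF_Drywall=6) = 9; EF_Painting = 9+10 = 19
Expected project duration μ = 19 days. Critical path: Plumbing rough-in → Painting.

Backward pass:
LF_Painting = 19; LS_Painting = 19−10 = 9
LF_Drywall = LS_Painting = 9; LS_Drywall = 9−4 = 5
LF_Insulation = min(LS_Drywall=5, LS_Painting=9) = 5; LS_Insulation = 5−2 = 3
LF_HVAC install = LS_Painting = 9; LS_HVAC install = 9−6 = 3
LF_Plumbing rough-in = LS_Painting = 9; LS_Plumbing rough-in = 9−9 = 0
Slack_Insulation = LS_Insulation − ES_Insulation = 3 − 0 = 3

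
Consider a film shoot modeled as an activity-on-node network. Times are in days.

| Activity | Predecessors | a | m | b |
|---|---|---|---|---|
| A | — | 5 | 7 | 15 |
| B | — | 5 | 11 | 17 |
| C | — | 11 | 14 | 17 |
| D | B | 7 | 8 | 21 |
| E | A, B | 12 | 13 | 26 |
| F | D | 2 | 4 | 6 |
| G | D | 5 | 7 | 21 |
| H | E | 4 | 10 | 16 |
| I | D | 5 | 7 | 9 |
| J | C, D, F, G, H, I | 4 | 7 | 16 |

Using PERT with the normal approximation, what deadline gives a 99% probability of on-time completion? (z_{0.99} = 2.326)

te_A = (5 + 4·7 + 15)/6 = 48/6 = 8; σ²_A = ((15−5)/6)² = 2.778
te_B = (5 + 4·11 + 17)/6 = 66/6 = 11; σ²_B = ((17−5)/6)² = 4.000
te_C = (11 + 4·14 + 17)/6 = 84/6 = 14; σ²_C = ((17−11)/6)² = 1.000
te_D = (7 + 4·8 + 21)/6 = 60/6 = 10; σ²_D = ((21−7)/6)² = 5.444
te_E = (12 + 4·13 + 26)/6 = 90/6 = 15; σ²_E = ((26−12)/6)² = 5.444
te_F = (2 + 4·4 + 6)/6 = 24/6 = 4; σ²_F = ((6−2)/6)² = 0.444
te_G = (5 + 4·7 + 21)/6 = 54/6 = 9; σ²_G = ((21−5)/6)² = 7.111
te_H = (4 + 4·10 + 16)/6 = 60/6 = 10; σ²_H = ((16−4)/6)² = 4.000
te_I = (5 + 4·7 + 9)/6 = 42/6 = 7; σ²_I = ((9−5)/6)² = 0.444
te_J = (4 + 4·7 + 16)/6 = 48/6 = 8; σ²_J = ((16−4)/6)² = 4.000

Forward pass:
ES_A = 0; EF_A = 8
ES_B = 0; EF_B = 11
ES_C = 0; EF_C = 14
ES_D = 11; EF_D = 11+10 = 21
ES_E = max(EF_A=8, EF_B=11) = 11; EF_E = 11+15 = 26
ES_F = 21; EF_F = 21+4 = 25
ES_G = 21; EF_G = 21+9 = 30
ES_H = 26; EF_H = 26+10 = 36
ES_I = 21; EF_I = 21+7 = 28
ES_J = max(EF_C=14, EF_D=21, EF_F=25, EF_G=30, EF_H=36, EF_I=28) = 36; EF_J = 36+8 = 44
Expected project duration μ = 44 days. Critical path: B → E → H → J.

Variance along critical path = 4.000 + 5.444 + 4.000 + 4.000 = 17.444; σ = 4.177 days.
D = μ + z·σ = 44 + 2.326·4.177 = 53.7 days

53.7 days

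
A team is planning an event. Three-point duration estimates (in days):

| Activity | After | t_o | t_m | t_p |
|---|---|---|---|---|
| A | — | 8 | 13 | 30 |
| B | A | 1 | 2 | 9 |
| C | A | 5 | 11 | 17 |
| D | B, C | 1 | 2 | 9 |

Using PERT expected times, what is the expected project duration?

te_A = (8 + 4·13 + 30)/6 = 90/6 = 15
te_B = (1 + 4·2 + 9)/6 = 18/6 = 3
te_C = (5 + 4·11 + 17)/6 = 66/6 = 11
te_D = (1 + 4·2 + 9)/6 = 18/6 = 3

Forward pass:
ES_A = 0; EF_A = 15
ES_B = 15; EF_B = 15+3 = 18
ES_C = 15; EF_C = 15+11 = 26
ES_D = max(EF_B=18, EF_C=26) = 26; EF_D = 26+3 = 29
Expected project duration μ = 29 days. Critical path: A → C → D.

29 days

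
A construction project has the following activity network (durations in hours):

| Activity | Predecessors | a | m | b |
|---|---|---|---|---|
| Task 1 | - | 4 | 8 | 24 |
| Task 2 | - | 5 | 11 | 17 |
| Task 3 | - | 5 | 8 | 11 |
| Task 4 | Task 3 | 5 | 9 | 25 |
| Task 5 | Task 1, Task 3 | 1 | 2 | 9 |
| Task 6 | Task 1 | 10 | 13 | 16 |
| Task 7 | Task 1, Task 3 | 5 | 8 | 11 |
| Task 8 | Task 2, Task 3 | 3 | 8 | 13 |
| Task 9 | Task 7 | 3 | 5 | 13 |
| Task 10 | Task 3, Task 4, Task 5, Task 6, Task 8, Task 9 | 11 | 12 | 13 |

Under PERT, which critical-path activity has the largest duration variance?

te_Task 1 = (4 + 4·8 + 24)/6 = 60/6 = 10; σ²_Task 1 = ((24−4)/6)² = 11.111
te_Task 2 = (5 + 4·11 + 17)/6 = 66/6 = 11; σ²_Task 2 = ((17−5)/6)² = 4.000
te_Task 3 = (5 + 4·8 + 11)/6 = 48/6 = 8; σ²_Task 3 = ((11−5)/6)² = 1.000
te_Task 4 = (5 + 4·9 + 25)/6 = 66/6 = 11; σ²_Task 4 = ((25−5)/6)² = 11.111
te_Task 5 = (1 + 4·2 + 9)/6 = 18/6 = 3; σ²_Task 5 = ((9−1)/6)² = 1.778
te_Task 6 = (10 + 4·13 + 16)/6 = 78/6 = 13; σ²_Task 6 = ((16−10)/6)² = 1.000
te_Task 7 = (5 + 4·8 + 11)/6 = 48/6 = 8; σ²_Task 7 = ((11−5)/6)² = 1.000
te_Task 8 = (3 + 4·8 + 13)/6 = 48/6 = 8; σ²_Task 8 = ((13−3)/6)² = 2.778
te_Task 9 = (3 + 4·5 + 13)/6 = 36/6 = 6; σ²_Task 9 = ((13−3)/6)² = 2.778
te_Task 10 = (11 + 4·12 + 13)/6 = 72/6 = 12; σ²_Task 10 = ((13−11)/6)² = 0.111

Forward pass:
ES_Task 1 = 0; EF_Task 1 = 10
ES_Task 2 = 0; EF_Task 2 = 11
ES_Task 3 = 0; EF_Task 3 = 8
ES_Task 4 = 8; EF_Task 4 = 8+11 = 19
ES_Task 5 = max(EF_Task 1=10, EF_Task 3=8) = 10; EF_Task 5 = 10+3 = 13
ES_Task 6 = 10; EF_Task 6 = 10+13 = 23
ES_Task 7 = max(EF_Task 1=10, EF_Task 3=8) = 10; EF_Task 7 = 10+8 = 18
ES_Task 8 = max(EF_Task 2=11, EF_Task 3=8) = 11; EF_Task 8 = 11+8 = 19
ES_Task 9 = 18; EF_Task 9 = 18+6 = 24
ES_Task 10 = max(EF_Task 3=8, EF_Task 4=19, EF_Task 5=13, EF_Task 6=23, EF_Task 8=19, EF_Task 9=24) = 24; EF_Task 10 = 24+12 = 36
Expected project duration μ = 36 hours. Critical path: Task 1 → Task 7 → Task 9 → Task 10.

Variances on critical path: σ²_Task 1=11.111, σ²_Task 7=1.000, σ²_Task 9=2.778, σ²_Task 10=0.111.
Largest is σ²_Task 1 = 11.111.

Task 1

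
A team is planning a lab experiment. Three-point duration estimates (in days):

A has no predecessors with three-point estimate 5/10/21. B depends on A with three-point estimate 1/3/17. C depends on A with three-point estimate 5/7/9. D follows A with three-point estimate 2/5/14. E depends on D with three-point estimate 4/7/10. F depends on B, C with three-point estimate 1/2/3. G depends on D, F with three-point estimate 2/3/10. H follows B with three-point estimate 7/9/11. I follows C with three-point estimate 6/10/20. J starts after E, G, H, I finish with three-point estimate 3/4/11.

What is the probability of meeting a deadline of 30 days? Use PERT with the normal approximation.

te_A = (5 + 4·10 + 21)/6 = 66/6 = 11; σ²_A = ((21−5)/6)² = 7.111
te_B = (1 + 4·3 + 17)/6 = 30/6 = 5; σ²_B = ((17−1)/6)² = 7.111
te_C = (5 + 4·7 + 9)/6 = 42/6 = 7; σ²_C = ((9−5)/6)² = 0.444
te_D = (2 + 4·5 + 14)/6 = 36/6 = 6; σ²_D = ((14−2)/6)² = 4.000
te_E = (4 + 4·7 + 10)/6 = 42/6 = 7; σ²_E = ((10−4)/6)² = 1.000
te_F = (1 + 4·2 + 3)/6 = 12/6 = 2; σ²_F = ((3−1)/6)² = 0.111
te_G = (2 + 4·3 + 10)/6 = 24/6 = 4; σ²_G = ((10−2)/6)² = 1.778
te_H = (7 + 4·9 + 11)/6 = 54/6 = 9; σ²_H = ((11−7)/6)² = 0.444
te_I = (6 + 4·10 + 20)/6 = 66/6 = 11; σ²_I = ((20−6)/6)² = 5.444
te_J = (3 + 4·4 + 11)/6 = 30/6 = 5; σ²_J = ((11−3)/6)² = 1.778

Forward pass:
ES_A = 0; EF_A = 11
ES_B = 11; EF_B = 11+5 = 16
ES_C = 11; EF_C = 11+7 = 18
ES_D = 11; EF_D = 11+6 = 17
ES_E = 17; EF_E = 17+7 = 24
ES_F = max(EF_B=16, EF_C=18) = 18; EF_F = 18+2 = 20
ES_G = max(EF_D=17, EF_F=20) = 20; EF_G = 20+4 = 24
ES_H = 16; EF_H = 16+9 = 25
ES_I = 18; EF_I = 18+11 = 29
ES_J = max(EF_E=24, EF_G=24, EF_H=25, EF_I=29) = 29; EF_J = 29+5 = 34
Expected project duration μ = 34 days. Critical path: A → C → I → J.

Variance along critical path = 7.111 + 0.444 + 5.444 + 1.778 = 14.778; σ = √14.778 = 3.844 days.
Z = (30 − 34) / 3.844 = -1.041
P(T ≤ 30) = Φ(-1.041) ≈ 0.149

0.149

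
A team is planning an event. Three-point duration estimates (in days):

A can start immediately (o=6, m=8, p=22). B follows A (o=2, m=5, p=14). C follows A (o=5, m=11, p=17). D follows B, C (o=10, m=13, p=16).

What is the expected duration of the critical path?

34 days

te_A = (6 + 4·8 + 22)/6 = 60/6 = 10
te_B = (2 + 4·5 + 14)/6 = 36/6 = 6
te_C = (5 + 4·11 + 17)/6 = 66/6 = 11
te_D = (10 + 4·13 + 16)/6 = 78/6 = 13

Forward pass:
ES_A = 0; EF_A = 10
ES_B = 10; EF_B = 10+6 = 16
ES_C = 10; EF_C = 10+11 = 21
ES_D = max(EF_B=16, EF_C=21) = 21; EF_D = 21+13 = 34
Expected project duration μ = 34 days. Critical path: A → C → D.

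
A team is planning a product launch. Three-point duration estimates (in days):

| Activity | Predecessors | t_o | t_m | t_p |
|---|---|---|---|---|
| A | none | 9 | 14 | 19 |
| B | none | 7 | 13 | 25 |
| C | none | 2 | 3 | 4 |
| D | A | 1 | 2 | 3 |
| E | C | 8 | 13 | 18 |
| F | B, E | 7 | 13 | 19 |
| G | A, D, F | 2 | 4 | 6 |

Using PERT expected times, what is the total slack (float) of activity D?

te_A = (9 + 4·14 + 19)/6 = 84/6 = 14
te_B = (7 + 4·13 + 25)/6 = 84/6 = 14
te_C = (2 + 4·3 + 4)/6 = 18/6 = 3
te_D = (1 + 4·2 + 3)/6 = 12/6 = 2
te_E = (8 + 4·13 + 18)/6 = 78/6 = 13
te_F = (7 + 4·13 + 19)/6 = 78/6 = 13
te_G = (2 + 4·4 + 6)/6 = 24/6 = 4

Forward pass:
ES_A = 0; EF_A = 14
ES_B = 0; EF_B = 14
ES_C = 0; EF_C = 3
ES_D = 14; EF_D = 14+2 = 16
ES_E = 3; EF_E = 3+13 = 16
ES_F = max(EF_B=14, EF_E=16) = 16; EF_F = 16+13 = 29
ES_G = max(EF_A=14, EF_D=16, EF_F=29) = 29; EF_G = 29+4 = 33
Expected project duration μ = 33 days. Critical path: C → E → F → G.

Backward pass:
LF_G = 33; LS_G = 33−4 = 29
LF_F = LS_G = 29; LS_F = 29−13 = 16
LF_E = LS_F = 16; LS_E = 16−13 = 3
LF_D = LS_G = 29; LS_D = 29−2 = 27
LF_C = LS_E = 3; LS_C = 3−3 = 0
LF_B = LS_F = 16; LS_B = 16−14 = 2
LF_A = min(LS_D=27, LS_G=29) = 27; LS_A = 27−14 = 13
Slack_D = LS_D − ES_D = 27 − 14 = 13

13 days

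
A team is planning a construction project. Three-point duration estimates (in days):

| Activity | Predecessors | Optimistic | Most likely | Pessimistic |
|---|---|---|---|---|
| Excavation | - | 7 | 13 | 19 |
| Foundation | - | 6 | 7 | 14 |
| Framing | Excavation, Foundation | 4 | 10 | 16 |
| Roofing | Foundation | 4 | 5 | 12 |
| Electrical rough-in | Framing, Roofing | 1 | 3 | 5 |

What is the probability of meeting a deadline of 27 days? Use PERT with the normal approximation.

0.635

te_Excavation = (7 + 4·13 + 19)/6 = 78/6 = 13; σ²_Excavation = ((19−7)/6)² = 4.000
te_Foundation = (6 + 4·7 + 14)/6 = 48/6 = 8; σ²_Foundation = ((14−6)/6)² = 1.778
te_Framing = (4 + 4·10 + 16)/6 = 60/6 = 10; σ²_Framing = ((16−4)/6)² = 4.000
te_Roofing = (4 + 4·5 + 12)/6 = 36/6 = 6; σ²_Roofing = ((12−4)/6)² = 1.778
te_Electrical rough-in = (1 + 4·3 + 5)/6 = 18/6 = 3; σ²_Electrical rough-in = ((5−1)/6)² = 0.444

Forward pass:
ES_Excavation = 0; EF_Excavation = 13
ES_Foundation = 0; EF_Foundation = 8
ES_Framing = max(EF_Excavation=13, EF_Foundation=8) = 13; EF_Framing = 13+10 = 23
ES_Roofing = 8; EF_Roofing = 8+6 = 14
ES_Electrical rough-in = max(EF_Framing=23, EF_Roofing=14) = 23; EF_Electrical rough-in = 23+3 = 26
Expected project duration μ = 26 days. Critical path: Excavation → Framing → Electrical rough-in.

Variance along critical path = 4.000 + 4.000 + 0.444 = 8.444; σ = √8.444 = 2.906 days.
Z = (27 − 26) / 2.906 = 0.344
P(T ≤ 27) = Φ(0.344) ≈ 0.635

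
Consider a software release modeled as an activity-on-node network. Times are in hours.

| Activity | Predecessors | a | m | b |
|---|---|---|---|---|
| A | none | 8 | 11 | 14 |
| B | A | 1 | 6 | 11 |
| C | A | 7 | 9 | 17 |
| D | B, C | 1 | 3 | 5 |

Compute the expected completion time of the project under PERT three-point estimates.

te_A = (8 + 4·11 + 14)/6 = 66/6 = 11
te_B = (1 + 4·6 + 11)/6 = 36/6 = 6
te_C = (7 + 4·9 + 17)/6 = 60/6 = 10
te_D = (1 + 4·3 + 5)/6 = 18/6 = 3

Forward pass:
ES_A = 0; EF_A = 11
ES_B = 11; EF_B = 11+6 = 17
ES_C = 11; EF_C = 11+10 = 21
ES_D = max(EF_B=17, EF_C=21) = 21; EF_D = 21+3 = 24
Expected project duration μ = 24 hours. Critical path: A → C → D.

24 hours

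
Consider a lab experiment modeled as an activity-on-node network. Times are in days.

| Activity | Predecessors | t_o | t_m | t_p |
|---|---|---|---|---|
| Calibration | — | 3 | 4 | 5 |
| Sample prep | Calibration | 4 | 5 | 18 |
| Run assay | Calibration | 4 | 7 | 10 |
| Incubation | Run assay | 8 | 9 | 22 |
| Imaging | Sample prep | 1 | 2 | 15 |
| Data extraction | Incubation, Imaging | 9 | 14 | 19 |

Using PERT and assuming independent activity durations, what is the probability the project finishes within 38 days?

0.744

te_Calibration = (3 + 4·4 + 5)/6 = 24/6 = 4; σ²_Calibration = ((5−3)/6)² = 0.111
te_Sample prep = (4 + 4·5 + 18)/6 = 42/6 = 7; σ²_Sample prep = ((18−4)/6)² = 5.444
te_Run assay = (4 + 4·7 + 10)/6 = 42/6 = 7; σ²_Run assay = ((10−4)/6)² = 1.000
te_Incubation = (8 + 4·9 + 22)/6 = 66/6 = 11; σ²_Incubation = ((22−8)/6)² = 5.444
te_Imaging = (1 + 4·2 + 15)/6 = 24/6 = 4; σ²_Imaging = ((15−1)/6)² = 5.444
te_Data extraction = (9 + 4·14 + 19)/6 = 84/6 = 14; σ²_Data extraction = ((19−9)/6)² = 2.778

Forward pass:
ES_Calibration = 0; EF_Calibration = 4
ES_Sample prep = 4; EF_Sample prep = 4+7 = 11
ES_Run assay = 4; EF_Run assay = 4+7 = 11
ES_Incubation = 11; EF_Incubation = 11+11 = 22
ES_Imaging = 11; EF_Imaging = 11+4 = 15
ES_Data extraction = max(EF_Incubation=22, EF_Imaging=15) = 22; EF_Data extraction = 22+14 = 36
Expected project duration μ = 36 days. Critical path: Calibration → Run assay → Incubation → Data extraction.

Variance along critical path = 0.111 + 1.000 + 5.444 + 2.778 = 9.333; σ = √9.333 = 3.055 days.
Z = (38 − 36) / 3.055 = 0.655
P(T ≤ 38) = Φ(0.655) ≈ 0.744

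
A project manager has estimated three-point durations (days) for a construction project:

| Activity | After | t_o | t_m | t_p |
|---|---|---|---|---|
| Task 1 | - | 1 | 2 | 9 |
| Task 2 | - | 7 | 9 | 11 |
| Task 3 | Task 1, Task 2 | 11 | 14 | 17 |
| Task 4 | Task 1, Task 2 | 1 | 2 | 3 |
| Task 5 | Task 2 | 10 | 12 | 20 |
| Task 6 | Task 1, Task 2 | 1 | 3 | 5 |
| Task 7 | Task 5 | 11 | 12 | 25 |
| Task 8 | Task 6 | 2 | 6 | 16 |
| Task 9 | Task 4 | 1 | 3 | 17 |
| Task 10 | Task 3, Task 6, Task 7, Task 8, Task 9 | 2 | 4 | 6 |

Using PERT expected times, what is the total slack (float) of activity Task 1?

te_Task 1 = (1 + 4·2 + 9)/6 = 18/6 = 3
te_Task 2 = (7 + 4·9 + 11)/6 = 54/6 = 9
te_Task 3 = (11 + 4·14 + 17)/6 = 84/6 = 14
te_Task 4 = (1 + 4·2 + 3)/6 = 12/6 = 2
te_Task 5 = (10 + 4·12 + 20)/6 = 78/6 = 13
te_Task 6 = (1 + 4·3 + 5)/6 = 18/6 = 3
te_Task 7 = (11 + 4·12 + 25)/6 = 84/6 = 14
te_Task 8 = (2 + 4·6 + 16)/6 = 42/6 = 7
te_Task 9 = (1 + 4·3 + 17)/6 = 30/6 = 5
te_Task 10 = (2 + 4·4 + 6)/6 = 24/6 = 4

Forward pass:
ES_Task 1 = 0; EF_Task 1 = 3
ES_Task 2 = 0; EF_Task 2 = 9
ES_Task 3 = max(EF_Task 1=3, EF_Task 2=9) = 9; EF_Task 3 = 9+14 = 23
ES_Task 4 = max(EF_Task 1=3, EF_Task 2=9) = 9; EF_Task 4 = 9+2 = 11
ES_Task 5 = 9; EF_Task 5 = 9+13 = 22
ES_Task 6 = max(EF_Task 1=3, EF_Task 2=9) = 9; EF_Task 6 = 9+3 = 12
ES_Task 7 = 22; EF_Task 7 = 22+14 = 36
ES_Task 8 = 12; EF_Task 8 = 12+7 = 19
ES_Task 9 = 11; EF_Task 9 = 11+5 = 16
ES_Task 10 = max(EF_Task 3=23, EF_Task 6=12, EF_Task 7=36, EF_Task 8=19, EF_Task 9=16) = 36; EF_Task 10 = 36+4 = 40
Expected project duration μ = 40 days. Critical path: Task 2 → Task 5 → Task 7 → Task 10.

Backward pass:
LF_Task 10 = 40; LS_Task 10 = 40−4 = 36
LF_Task 9 = LS_Task 10 = 36; LS_Task 9 = 36−5 = 31
LF_Task 8 = LS_Task 10 = 36; LS_Task 8 = 36−7 = 29
LF_Task 7 = LS_Task 10 = 36; LS_Task 7 = 36−14 = 22
LF_Task 6 = min(LS_Task 8=29, LS_Task 10=36) = 29; LS_Task 6 = 29−3 = 26
LF_Task 5 = LS_Task 7 = 22; LS_Task 5 = 22−13 = 9
LF_Task 4 = LS_Task 9 = 31; LS_Task 4 = 31−2 = 29
LF_Task 3 = LS_Task 10 = 36; LS_Task 3 = 36−14 = 22
LF_Task 2 = min(LS_Task 3=22, LS_Task 4=29, LS_Task 5=9, LS_Task 6=26) = 9; LS_Task 2 = 9−9 = 0
LF_Task 1 = min(LS_Task 3=22, LS_Task 4=29, LS_Task 6=26) = 22; LS_Task 1 = 22−3 = 19
Slack_Task 1 = LS_Task 1 − ES_Task 1 = 19 − 0 = 19

19 days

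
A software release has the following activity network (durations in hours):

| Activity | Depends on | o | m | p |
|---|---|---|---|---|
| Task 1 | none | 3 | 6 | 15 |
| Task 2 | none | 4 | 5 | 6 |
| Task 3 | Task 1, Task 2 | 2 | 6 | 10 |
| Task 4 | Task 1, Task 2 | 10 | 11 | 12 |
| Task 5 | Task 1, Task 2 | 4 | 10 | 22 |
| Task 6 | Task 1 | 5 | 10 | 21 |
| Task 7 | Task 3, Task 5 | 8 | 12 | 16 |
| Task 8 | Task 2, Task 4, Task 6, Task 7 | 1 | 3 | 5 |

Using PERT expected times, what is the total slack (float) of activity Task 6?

te_Task 1 = (3 + 4·6 + 15)/6 = 42/6 = 7
te_Task 2 = (4 + 4·5 + 6)/6 = 30/6 = 5
te_Task 3 = (2 + 4·6 + 10)/6 = 36/6 = 6
te_Task 4 = (10 + 4·11 + 12)/6 = 66/6 = 11
te_Task 5 = (4 + 4·10 + 22)/6 = 66/6 = 11
te_Task 6 = (5 + 4·10 + 21)/6 = 66/6 = 11
te_Task 7 = (8 + 4·12 + 16)/6 = 72/6 = 12
te_Task 8 = (1 + 4·3 + 5)/6 = 18/6 = 3

Forward pass:
ES_Task 1 = 0; EF_Task 1 = 7
ES_Task 2 = 0; EF_Task 2 = 5
ES_Task 3 = max(EF_Task 1=7, EF_Task 2=5) = 7; EF_Task 3 = 7+6 = 13
ES_Task 4 = max(EF_Task 1=7, EF_Task 2=5) = 7; EF_Task 4 = 7+11 = 18
ES_Task 5 = max(EF_Task 1=7, EF_Task 2=5) = 7; EF_Task 5 = 7+11 = 18
ES_Task 6 = 7; EF_Task 6 = 7+11 = 18
ES_Task 7 = max(EF_Task 3=13, EF_Task 5=18) = 18; EF_Task 7 = 18+12 = 30
ES_Task 8 = max(EF_Task 2=5, EF_Task 4=18, EF_Task 6=18, EF_Task 7=30) = 30; EF_Task 8 = 30+3 = 33
Expected project duration μ = 33 hours. Critical path: Task 1 → Task 5 → Task 7 → Task 8.

Backward pass:
LF_Task 8 = 33; LS_Task 8 = 33−3 = 30
LF_Task 7 = LS_Task 8 = 30; LS_Task 7 = 30−12 = 18
LF_Task 6 = LS_Task 8 = 30; LS_Task 6 = 30−11 = 19
LF_Task 5 = LS_Task 7 = 18; LS_Task 5 = 18−11 = 7
LF_Task 4 = LS_Task 8 = 30; LS_Task 4 = 30−11 = 19
LF_Task 3 = LS_Task 7 = 18; LS_Task 3 = 18−6 = 12
LF_Task 2 = min(LS_Task 3=12, LS_Task 4=19, LS_Task 5=7, LS_Task 8=30) = 7; LS_Task 2 = 7−5 = 2
LF_Task 1 = min(LS_Task 3=12, LS_Task 4=19, LS_Task 5=7, LS_Task 6=19) = 7; LS_Task 1 = 7−7 = 0
Slack_Task 6 = LS_Task 6 − ES_Task 6 = 19 − 7 = 12

12 hours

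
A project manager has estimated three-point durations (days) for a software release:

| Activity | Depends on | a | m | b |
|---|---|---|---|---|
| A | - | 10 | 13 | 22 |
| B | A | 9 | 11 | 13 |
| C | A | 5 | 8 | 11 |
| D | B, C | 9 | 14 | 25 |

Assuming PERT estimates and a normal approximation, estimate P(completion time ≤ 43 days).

0.811

te_A = (10 + 4·13 + 22)/6 = 84/6 = 14; σ²_A = ((22−10)/6)² = 4.000
te_B = (9 + 4·11 + 13)/6 = 66/6 = 11; σ²_B = ((13−9)/6)² = 0.444
te_C = (5 + 4·8 + 11)/6 = 48/6 = 8; σ²_C = ((11−5)/6)² = 1.000
te_D = (9 + 4·14 + 25)/6 = 90/6 = 15; σ²_D = ((25−9)/6)² = 7.111

Forward pass:
ES_A = 0; EF_A = 14
ES_B = 14; EF_B = 14+11 = 25
ES_C = 14; EF_C = 14+8 = 22
ES_D = max(EF_B=25, EF_C=22) = 25; EF_D = 25+15 = 40
Expected project duration μ = 40 days. Critical path: A → B → D.

Variance along critical path = 4.000 + 0.444 + 7.111 = 11.556; σ = √11.556 = 3.399 days.
Z = (43 − 40) / 3.399 = 0.883
P(T ≤ 43) = Φ(0.883) ≈ 0.811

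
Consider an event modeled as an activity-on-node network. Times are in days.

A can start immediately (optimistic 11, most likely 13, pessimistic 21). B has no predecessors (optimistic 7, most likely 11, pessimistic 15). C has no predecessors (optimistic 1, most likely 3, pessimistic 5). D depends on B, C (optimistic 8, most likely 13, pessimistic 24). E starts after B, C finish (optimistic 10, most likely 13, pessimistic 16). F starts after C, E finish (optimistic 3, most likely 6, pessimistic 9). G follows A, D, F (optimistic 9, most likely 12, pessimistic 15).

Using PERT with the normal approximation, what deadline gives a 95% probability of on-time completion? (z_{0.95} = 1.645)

te_A = (11 + 4·13 + 21)/6 = 84/6 = 14; σ²_A = ((21−11)/6)² = 2.778
te_B = (7 + 4·11 + 15)/6 = 66/6 = 11; σ²_B = ((15−7)/6)² = 1.778
te_C = (1 + 4·3 + 5)/6 = 18/6 = 3; σ²_C = ((5−1)/6)² = 0.444
te_D = (8 + 4·13 + 24)/6 = 84/6 = 14; σ²_D = ((24−8)/6)² = 7.111
te_E = (10 + 4·13 + 16)/6 = 78/6 = 13; σ²_E = ((16−10)/6)² = 1.000
te_F = (3 + 4·6 + 9)/6 = 36/6 = 6; σ²_F = ((9−3)/6)² = 1.000
te_G = (9 + 4·12 + 15)/6 = 72/6 = 12; σ²_G = ((15−9)/6)² = 1.000

Forward pass:
ES_A = 0; EF_A = 14
ES_B = 0; EF_B = 11
ES_C = 0; EF_C = 3
ES_D = max(EF_B=11, EF_C=3) = 11; EF_D = 11+14 = 25
ES_E = max(EF_B=11, EF_C=3) = 11; EF_E = 11+13 = 24
ES_F = max(EF_C=3, EF_E=24) = 24; EF_F = 24+6 = 30
ES_G = max(EF_A=14, EF_D=25, EF_F=30) = 30; EF_G = 30+12 = 42
Expected project duration μ = 42 days. Critical path: B → E → F → G.

Variance along critical path = 1.778 + 1.000 + 1.000 + 1.000 = 4.778; σ = 2.186 days.
D = μ + z·σ = 42 + 1.645·2.186 = 45.6 days

45.6 days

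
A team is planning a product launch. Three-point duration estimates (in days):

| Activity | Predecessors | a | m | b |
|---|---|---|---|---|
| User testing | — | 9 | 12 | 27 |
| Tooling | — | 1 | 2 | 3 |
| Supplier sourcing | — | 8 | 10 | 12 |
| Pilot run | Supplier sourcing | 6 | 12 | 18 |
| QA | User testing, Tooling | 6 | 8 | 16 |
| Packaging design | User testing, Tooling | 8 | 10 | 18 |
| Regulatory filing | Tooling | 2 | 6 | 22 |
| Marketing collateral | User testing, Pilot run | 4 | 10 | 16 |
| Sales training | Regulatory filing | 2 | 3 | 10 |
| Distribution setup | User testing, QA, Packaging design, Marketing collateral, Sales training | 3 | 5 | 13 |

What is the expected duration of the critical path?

38 days

te_User testing = (9 + 4·12 + 27)/6 = 84/6 = 14
te_Tooling = (1 + 4·2 + 3)/6 = 12/6 = 2
te_Supplier sourcing = (8 + 4·10 + 12)/6 = 60/6 = 10
te_Pilot run = (6 + 4·12 + 18)/6 = 72/6 = 12
te_QA = (6 + 4·8 + 16)/6 = 54/6 = 9
te_Packaging design = (8 + 4·10 + 18)/6 = 66/6 = 11
te_Regulatory filing = (2 + 4·6 + 22)/6 = 48/6 = 8
te_Marketing collateral = (4 + 4·10 + 16)/6 = 60/6 = 10
te_Sales training = (2 + 4·3 + 10)/6 = 24/6 = 4
te_Distribution setup = (3 + 4·5 + 13)/6 = 36/6 = 6

Forward pass:
ES_User testing = 0; EF_User testing = 14
ES_Tooling = 0; EF_Tooling = 2
ES_Supplier sourcing = 0; EF_Supplier sourcing = 10
ES_Pilot run = 10; EF_Pilot run = 10+12 = 22
ES_QA = max(EF_User testing=14, EF_Tooling=2) = 14; EF_QA = 14+9 = 23
ES_Packaging design = max(EF_User testing=14, EF_Tooling=2) = 14; EF_Packaging design = 14+11 = 25
ES_Regulatory filing = 2; EF_Regulatory filing = 2+8 = 10
ES_Marketing collateral = max(EF_User testing=14, EF_Pilot run=22) = 22; EF_Marketing collateral = 22+10 = 32
ES_Sales training = 10; EF_Sales training = 10+4 = 14
ES_Distribution setup = max(EF_User testing=14, EF_QA=23, EF_Packaging design=25, EF_Marketing collateral=32, EF_Sales training=14) = 32; EF_Distribution setup = 32+6 = 38
Expected project duration μ = 38 days. Critical path: Supplier sourcing → Pilot run → Marketing collateral → Distribution setup.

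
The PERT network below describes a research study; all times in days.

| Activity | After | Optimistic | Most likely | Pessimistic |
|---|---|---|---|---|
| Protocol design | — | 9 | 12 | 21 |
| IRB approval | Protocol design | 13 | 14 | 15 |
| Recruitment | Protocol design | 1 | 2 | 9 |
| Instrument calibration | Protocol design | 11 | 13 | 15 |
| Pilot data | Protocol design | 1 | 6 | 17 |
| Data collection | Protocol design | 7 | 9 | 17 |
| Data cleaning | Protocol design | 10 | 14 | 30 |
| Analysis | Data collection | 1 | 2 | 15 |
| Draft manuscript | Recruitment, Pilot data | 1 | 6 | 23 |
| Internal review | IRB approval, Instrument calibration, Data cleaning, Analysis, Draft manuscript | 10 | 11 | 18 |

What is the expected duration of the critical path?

te_Protocol design = (9 + 4·12 + 21)/6 = 78/6 = 13
te_IRB approval = (13 + 4·14 + 15)/6 = 84/6 = 14
te_Recruitment = (1 + 4·2 + 9)/6 = 18/6 = 3
te_Instrument calibration = (11 + 4·13 + 15)/6 = 78/6 = 13
te_Pilot data = (1 + 4·6 + 17)/6 = 42/6 = 7
te_Data collection = (7 + 4·9 + 17)/6 = 60/6 = 10
te_Data cleaning = (10 + 4·14 + 30)/6 = 96/6 = 16
te_Analysis = (1 + 4·2 + 15)/6 = 24/6 = 4
te_Draft manuscript = (1 + 4·6 + 23)/6 = 48/6 = 8
te_Internal review = (10 + 4·11 + 18)/6 = 72/6 = 12

Forward pass:
ES_Protocol design = 0; EF_Protocol design = 13
ES_IRB approval = 13; EF_IRB approval = 13+14 = 27
ES_Recruitment = 13; EF_Recruitment = 13+3 = 16
ES_Instrument calibration = 13; EF_Instrument calibration = 13+13 = 26
ES_Pilot data = 13; EF_Pilot data = 13+7 = 20
ES_Data collection = 13; EF_Data collection = 13+10 = 23
ES_Data cleaning = 13; EF_Data cleaning = 13+16 = 29
ES_Analysis = 23; EF_Analysis = 23+4 = 27
ES_Draft manuscript = max(EF_Recruitment=16, EF_Pilot data=20) = 20; EF_Draft manuscript = 20+8 = 28
ES_Internal review = max(EF_IRB approval=27, EF_Instrument calibration=26, EF_Data cleaning=29, EF_Analysis=27, EF_Draft manuscript=28) = 29; EF_Internal review = 29+12 = 41
Expected project duration μ = 41 days. Critical path: Protocol design → Data cleaning → Internal review.

41 days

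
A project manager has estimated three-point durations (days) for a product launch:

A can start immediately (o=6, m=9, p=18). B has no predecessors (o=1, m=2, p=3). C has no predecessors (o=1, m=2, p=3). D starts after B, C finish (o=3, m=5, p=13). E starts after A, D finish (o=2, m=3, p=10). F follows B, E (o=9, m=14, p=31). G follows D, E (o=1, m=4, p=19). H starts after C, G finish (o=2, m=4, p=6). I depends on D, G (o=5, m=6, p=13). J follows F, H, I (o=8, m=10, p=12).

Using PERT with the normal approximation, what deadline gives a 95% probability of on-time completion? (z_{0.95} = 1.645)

te_A = (6 + 4·9 + 18)/6 = 60/6 = 10; σ²_A = ((18−6)/6)² = 4.000
te_B = (1 + 4·2 + 3)/6 = 12/6 = 2; σ²_B = ((3−1)/6)² = 0.111
te_C = (1 + 4·2 + 3)/6 = 12/6 = 2; σ²_C = ((3−1)/6)² = 0.111
te_D = (3 + 4·5 + 13)/6 = 36/6 = 6; σ²_D = ((13−3)/6)² = 2.778
te_E = (2 + 4·3 + 10)/6 = 24/6 = 4; σ²_E = ((10−2)/6)² = 1.778
te_F = (9 + 4·14 + 31)/6 = 96/6 = 16; σ²_F = ((31−9)/6)² = 13.444
te_G = (1 + 4·4 + 19)/6 = 36/6 = 6; σ²_G = ((19−1)/6)² = 9.000
te_H = (2 + 4·4 + 6)/6 = 24/6 = 4; σ²_H = ((6−2)/6)² = 0.444
te_I = (5 + 4·6 + 13)/6 = 42/6 = 7; σ²_I = ((13−5)/6)² = 1.778
te_J = (8 + 4·10 + 12)/6 = 60/6 = 10; σ²_J = ((12−8)/6)² = 0.444

Forward pass:
ES_A = 0; EF_A = 10
ES_B = 0; EF_B = 2
ES_C = 0; EF_C = 2
ES_D = max(EF_B=2, EF_C=2) = 2; EF_D = 2+6 = 8
ES_E = max(EF_A=10, EF_D=8) = 10; EF_E = 10+4 = 14
ES_F = max(EF_B=2, EF_E=14) = 14; EF_F = 14+16 = 30
ES_G = max(EF_D=8, EF_E=14) = 14; EF_G = 14+6 = 20
ES_H = max(EF_C=2, EF_G=20) = 20; EF_H = 20+4 = 24
ES_I = max(EF_D=8, EF_G=20) = 20; EF_I = 20+7 = 27
ES_J = max(EF_F=30, EF_H=24, EF_I=27) = 30; EF_J = 30+10 = 40
Expected project duration μ = 40 days. Critical path: A → E → F → J.

Variance along critical path = 4.000 + 1.778 + 13.444 + 0.444 = 19.667; σ = 4.435 days.
D = μ + z·σ = 40 + 1.645·4.435 = 47.3 days

47.3 days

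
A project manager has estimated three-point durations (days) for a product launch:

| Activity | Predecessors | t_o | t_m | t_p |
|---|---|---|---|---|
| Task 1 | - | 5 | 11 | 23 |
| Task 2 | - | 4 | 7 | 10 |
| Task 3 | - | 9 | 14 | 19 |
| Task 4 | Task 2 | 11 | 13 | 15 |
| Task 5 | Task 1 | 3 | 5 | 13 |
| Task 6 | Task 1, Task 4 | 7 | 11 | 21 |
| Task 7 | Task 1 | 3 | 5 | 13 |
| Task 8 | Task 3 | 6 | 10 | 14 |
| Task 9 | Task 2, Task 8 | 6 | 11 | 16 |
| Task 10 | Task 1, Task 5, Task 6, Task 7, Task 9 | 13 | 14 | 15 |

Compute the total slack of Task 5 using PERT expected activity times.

17 days

te_Task 1 = (5 + 4·11 + 23)/6 = 72/6 = 12
te_Task 2 = (4 + 4·7 + 10)/6 = 42/6 = 7
te_Task 3 = (9 + 4·14 + 19)/6 = 84/6 = 14
te_Task 4 = (11 + 4·13 + 15)/6 = 78/6 = 13
te_Task 5 = (3 + 4·5 + 13)/6 = 36/6 = 6
te_Task 6 = (7 + 4·11 + 21)/6 = 72/6 = 12
te_Task 7 = (3 + 4·5 + 13)/6 = 36/6 = 6
te_Task 8 = (6 + 4·10 + 14)/6 = 60/6 = 10
te_Task 9 = (6 + 4·11 + 16)/6 = 66/6 = 11
te_Task 10 = (13 + 4·14 + 15)/6 = 84/6 = 14

Forward pass:
ES_Task 1 = 0; EF_Task 1 = 12
ES_Task 2 = 0; EF_Task 2 = 7
ES_Task 3 = 0; EF_Task 3 = 14
ES_Task 4 = 7; EF_Task 4 = 7+13 = 20
ES_Task 5 = 12; EF_Task 5 = 12+6 = 18
ES_Task 6 = max(EF_Task 1=12, EF_Task 4=20) = 20; EF_Task 6 = 20+12 = 32
ES_Task 7 = 12; EF_Task 7 = 12+6 = 18
ES_Task 8 = 14; EF_Task 8 = 14+10 = 24
ES_Task 9 = max(EF_Task 2=7, EF_Task 8=24) = 24; EF_Task 9 = 24+11 = 35
ES_Task 10 = max(EF_Task 1=12, EF_Task 5=18, EF_Task 6=32, EF_Task 7=18, EF_Task 9=35) = 35; EF_Task 10 = 35+14 = 49
Expected project duration μ = 49 days. Critical path: Task 3 → Task 8 → Task 9 → Task 10.

Backward pass:
LF_Task 10 = 49; LS_Task 10 = 49−14 = 35
LF_Task 9 = LS_Task 10 = 35; LS_Task 9 = 35−11 = 24
LF_Task 8 = LS_Task 9 = 24; LS_Task 8 = 24−10 = 14
LF_Task 7 = LS_Task 10 = 35; LS_Task 7 = 35−6 = 29
LF_Task 6 = LS_Task 10 = 35; LS_Task 6 = 35−12 = 23
LF_Task 5 = LS_Task 10 = 35; LS_Task 5 = 35−6 = 29
LF_Task 4 = LS_Task 6 = 23; LS_Task 4 = 23−13 = 10
LF_Task 3 = LS_Task 8 = 14; LS_Task 3 = 14−14 = 0
LF_Task 2 = min(LS_Task 4=10, LS_Task 9=24) = 10; LS_Task 2 = 10−7 = 3
LF_Task 1 = min(LS_Task 5=29, LS_Task 6=23, LS_Task 7=29, LS_Task 10=35) = 23; LS_Task 1 = 23−12 = 11
Slack_Task 5 = LS_Task 5 − ES_Task 5 = 29 − 12 = 17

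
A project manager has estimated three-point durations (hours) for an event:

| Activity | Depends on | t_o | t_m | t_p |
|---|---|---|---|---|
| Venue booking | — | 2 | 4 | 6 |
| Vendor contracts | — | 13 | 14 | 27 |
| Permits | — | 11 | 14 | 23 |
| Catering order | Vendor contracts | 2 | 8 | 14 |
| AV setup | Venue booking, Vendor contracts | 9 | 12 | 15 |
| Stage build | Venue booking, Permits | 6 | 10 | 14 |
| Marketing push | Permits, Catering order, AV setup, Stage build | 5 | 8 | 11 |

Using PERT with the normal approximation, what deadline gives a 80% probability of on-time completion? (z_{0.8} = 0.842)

38.3 hours

te_Venue booking = (2 + 4·4 + 6)/6 = 24/6 = 4; σ²_Venue booking = ((6−2)/6)² = 0.444
te_Vendor contracts = (13 + 4·14 + 27)/6 = 96/6 = 16; σ²_Vendor contracts = ((27−13)/6)² = 5.444
te_Permits = (11 + 4·14 + 23)/6 = 90/6 = 15; σ²_Permits = ((23−11)/6)² = 4.000
te_Catering order = (2 + 4·8 + 14)/6 = 48/6 = 8; σ²_Catering order = ((14−2)/6)² = 4.000
te_AV setup = (9 + 4·12 + 15)/6 = 72/6 = 12; σ²_AV setup = ((15−9)/6)² = 1.000
te_Stage build = (6 + 4·10 + 14)/6 = 60/6 = 10; σ²_Stage build = ((14−6)/6)² = 1.778
te_Marketing push = (5 + 4·8 + 11)/6 = 48/6 = 8; σ²_Marketing push = ((11−5)/6)² = 1.000

Forward pass:
ES_Venue booking = 0; EF_Venue booking = 4
ES_Vendor contracts = 0; EF_Vendor contracts = 16
ES_Permits = 0; EF_Permits = 15
ES_Catering order = 16; EF_Catering order = 16+8 = 24
ES_AV setup = max(EF_Venue booking=4, EF_Vendor contracts=16) = 16; EF_AV setup = 16+12 = 28
ES_Stage build = max(EF_Venue booking=4, EF_Permits=15) = 15; EF_Stage build = 15+10 = 25
ES_Marketing push = max(EF_Permits=15, EF_Catering order=24, EF_AV setup=28, EF_Stage build=25) = 28; EF_Marketing push = 28+8 = 36
Expected project duration μ = 36 hours. Critical path: Vendor contracts → AV setup → Marketing push.

Variance along critical path = 5.444 + 1.000 + 1.000 = 7.444; σ = 2.728 hours.
D = μ + z·σ = 36 + 0.842·2.728 = 38.3 hours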